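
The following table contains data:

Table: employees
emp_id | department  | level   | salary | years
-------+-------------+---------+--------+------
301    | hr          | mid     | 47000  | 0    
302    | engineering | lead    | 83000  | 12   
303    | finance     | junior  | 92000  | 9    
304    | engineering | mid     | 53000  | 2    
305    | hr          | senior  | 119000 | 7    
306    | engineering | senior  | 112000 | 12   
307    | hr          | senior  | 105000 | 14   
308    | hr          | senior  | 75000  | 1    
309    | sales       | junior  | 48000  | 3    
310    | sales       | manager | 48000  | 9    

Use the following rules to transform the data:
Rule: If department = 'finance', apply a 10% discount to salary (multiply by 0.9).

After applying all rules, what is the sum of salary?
772800.0

Step 1: Records with department = 'finance' have total salary = 92000
Step 2: Apply multiplier: 92000 × 0.9 = 82800.0
Step 3: Other records total: 690000
Step 4: Final sum = 82800.0 + 690000 = 772800.0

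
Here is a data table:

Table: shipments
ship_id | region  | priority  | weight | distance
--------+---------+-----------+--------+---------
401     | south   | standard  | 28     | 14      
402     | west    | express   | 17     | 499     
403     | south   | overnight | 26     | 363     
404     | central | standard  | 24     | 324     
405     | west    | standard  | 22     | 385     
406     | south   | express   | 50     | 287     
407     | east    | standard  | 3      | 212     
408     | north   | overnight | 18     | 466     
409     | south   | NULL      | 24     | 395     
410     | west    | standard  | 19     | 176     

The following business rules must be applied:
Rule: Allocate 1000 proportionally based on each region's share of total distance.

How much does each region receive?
central: 103.81, east: 67.93, north: 149.31, south: 339.31, west: 339.63

Step 1: Calculate total distance = 3121
Step 2: Calculate each region's proportion:
  central: 324/3121 = 10.38% → 103.81
  east: 212/3121 = 6.79% → 67.93
  north: 466/3121 = 14.93% → 149.31
  south: 1059/3121 = 33.93% → 339.31
  west: 1060/3121 = 33.96% → 339.63
Step 3: Verify: sum of allocations ≈ 1000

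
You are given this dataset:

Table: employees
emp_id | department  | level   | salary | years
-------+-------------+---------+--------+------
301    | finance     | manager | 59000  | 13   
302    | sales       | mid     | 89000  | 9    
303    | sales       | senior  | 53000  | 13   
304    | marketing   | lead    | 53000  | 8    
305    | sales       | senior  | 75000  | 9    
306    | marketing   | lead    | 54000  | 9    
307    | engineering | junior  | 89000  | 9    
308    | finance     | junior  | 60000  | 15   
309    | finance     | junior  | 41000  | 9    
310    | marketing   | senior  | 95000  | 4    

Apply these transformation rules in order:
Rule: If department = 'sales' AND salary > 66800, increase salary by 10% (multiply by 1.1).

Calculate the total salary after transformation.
684400.0

Step 1: Find records where department = 'sales' AND salary > 66800
Step 2: 2 records match, summing to 164000
Step 3: After multiplier: 164000 × 1.1 = 180400.0
Step 4: Unaffected records sum: 504000
Step 5: Final sum = 180400.0 + 504000 = 684400.0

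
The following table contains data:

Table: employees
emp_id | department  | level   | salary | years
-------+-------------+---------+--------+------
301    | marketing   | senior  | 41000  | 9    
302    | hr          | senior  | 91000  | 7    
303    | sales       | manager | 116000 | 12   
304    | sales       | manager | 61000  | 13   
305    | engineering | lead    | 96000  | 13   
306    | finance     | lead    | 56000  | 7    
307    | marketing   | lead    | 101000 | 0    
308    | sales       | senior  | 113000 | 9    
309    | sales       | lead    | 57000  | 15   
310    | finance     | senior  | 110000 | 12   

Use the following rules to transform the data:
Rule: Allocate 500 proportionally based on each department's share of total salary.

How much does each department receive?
engineering: 57.01, finance: 98.57, hr: 54.04, marketing: 84.32, sales: 206.06

Step 1: Calculate total salary = 842000
Step 2: Calculate each department's proportion:
  engineering: 96000/842000 = 11.40% → 57.01
  finance: 166000/842000 = 19.71% → 98.57
  hr: 91000/842000 = 10.81% → 54.04
  marketing: 142000/842000 = 16.86% → 84.32
  sales: 347000/842000 = 41.21% → 206.06
Step 3: Verify: sum of allocations ≈ 500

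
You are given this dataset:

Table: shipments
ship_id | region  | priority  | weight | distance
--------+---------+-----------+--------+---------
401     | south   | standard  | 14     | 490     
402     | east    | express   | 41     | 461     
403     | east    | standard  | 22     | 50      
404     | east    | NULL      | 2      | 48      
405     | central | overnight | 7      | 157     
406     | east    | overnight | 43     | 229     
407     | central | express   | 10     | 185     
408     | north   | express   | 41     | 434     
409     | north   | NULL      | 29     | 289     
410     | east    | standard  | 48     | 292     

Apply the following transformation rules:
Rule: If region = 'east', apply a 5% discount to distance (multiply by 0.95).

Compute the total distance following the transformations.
2581.0

Step 1: Records with region = 'east' have total distance = 1080
Step 2: Apply multiplier: 1080 × 0.95 = 1026.0
Step 3: Other records total: 1555
Step 4: Final sum = 1026.0 + 1555 = 2581.0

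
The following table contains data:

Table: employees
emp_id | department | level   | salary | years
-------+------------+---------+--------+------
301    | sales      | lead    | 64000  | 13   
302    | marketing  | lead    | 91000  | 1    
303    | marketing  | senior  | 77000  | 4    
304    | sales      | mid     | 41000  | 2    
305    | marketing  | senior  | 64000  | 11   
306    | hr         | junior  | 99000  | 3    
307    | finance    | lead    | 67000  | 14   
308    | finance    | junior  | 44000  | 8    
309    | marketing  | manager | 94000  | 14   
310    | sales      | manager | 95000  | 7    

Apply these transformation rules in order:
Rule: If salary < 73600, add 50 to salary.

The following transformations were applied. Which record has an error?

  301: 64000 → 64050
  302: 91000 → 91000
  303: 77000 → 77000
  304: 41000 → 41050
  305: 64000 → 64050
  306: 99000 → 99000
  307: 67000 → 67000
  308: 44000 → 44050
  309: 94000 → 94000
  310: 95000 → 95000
Record 307 has an error. The correct transformed value should be 67050, not 67000.

Step 1: Check each record against the rule
Step 2: Record 307 has salary = 67000
Step 3: Since 67000 < 73600, the bonus should have been applied
Step 4: Correct value = 67050, but claimed value = 67000
Conclusion: Record 307 has the error.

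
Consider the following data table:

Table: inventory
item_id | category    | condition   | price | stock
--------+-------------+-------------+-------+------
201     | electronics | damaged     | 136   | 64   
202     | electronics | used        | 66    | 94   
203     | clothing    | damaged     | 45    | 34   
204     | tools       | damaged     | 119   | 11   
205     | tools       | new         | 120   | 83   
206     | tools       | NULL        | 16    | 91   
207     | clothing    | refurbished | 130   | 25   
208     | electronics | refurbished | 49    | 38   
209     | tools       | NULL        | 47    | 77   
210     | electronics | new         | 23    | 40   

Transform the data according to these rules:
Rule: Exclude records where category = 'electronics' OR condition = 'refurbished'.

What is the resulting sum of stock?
296

Step 1: Find records where category = 'electronics' OR condition = 'refurbished'
Step 2: 5 records match, summing to 261
Step 3: Original sum: 557
Step 4: Remaining sum = 557 - 261 = 296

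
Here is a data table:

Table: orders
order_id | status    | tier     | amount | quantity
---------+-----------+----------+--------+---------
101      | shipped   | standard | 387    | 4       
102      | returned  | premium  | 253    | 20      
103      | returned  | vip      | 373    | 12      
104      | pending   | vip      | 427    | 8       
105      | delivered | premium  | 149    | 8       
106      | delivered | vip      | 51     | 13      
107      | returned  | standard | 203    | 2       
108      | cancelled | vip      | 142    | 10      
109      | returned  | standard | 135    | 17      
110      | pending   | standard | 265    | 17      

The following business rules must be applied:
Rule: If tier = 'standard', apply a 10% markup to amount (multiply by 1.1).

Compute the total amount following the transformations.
2484.0

Step 1: Records with tier = 'standard' have total amount = 990
Step 2: Apply multiplier: 990 × 1.1 = 1089.0
Step 3: Other records total: 1395
Step 4: Final sum = 1089.0 + 1395 = 2484.0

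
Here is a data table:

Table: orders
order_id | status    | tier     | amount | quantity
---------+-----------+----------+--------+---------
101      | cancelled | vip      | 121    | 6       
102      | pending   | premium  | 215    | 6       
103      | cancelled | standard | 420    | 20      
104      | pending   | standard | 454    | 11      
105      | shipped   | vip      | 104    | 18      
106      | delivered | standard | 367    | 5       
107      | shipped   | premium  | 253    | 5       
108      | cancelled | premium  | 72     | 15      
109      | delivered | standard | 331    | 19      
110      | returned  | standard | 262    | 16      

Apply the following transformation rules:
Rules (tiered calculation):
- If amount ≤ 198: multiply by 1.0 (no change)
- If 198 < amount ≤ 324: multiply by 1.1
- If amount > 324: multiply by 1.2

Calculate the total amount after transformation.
2986.4

Step 1: Tier 1 (amount ≤ 198): 3 records, sum = 297 × 1.0 = 297.0
Step 2: Tier 2 (198 < amount ≤ 324): 3 records, sum = 730 × 1.1 = 803.0
Step 3: Tier 3 (amount > 324): 4 records, sum = 1572 × 1.2 = 1886.4
Step 4: Final sum = 297.0 + 803.0 + 1886.4 = 2986.4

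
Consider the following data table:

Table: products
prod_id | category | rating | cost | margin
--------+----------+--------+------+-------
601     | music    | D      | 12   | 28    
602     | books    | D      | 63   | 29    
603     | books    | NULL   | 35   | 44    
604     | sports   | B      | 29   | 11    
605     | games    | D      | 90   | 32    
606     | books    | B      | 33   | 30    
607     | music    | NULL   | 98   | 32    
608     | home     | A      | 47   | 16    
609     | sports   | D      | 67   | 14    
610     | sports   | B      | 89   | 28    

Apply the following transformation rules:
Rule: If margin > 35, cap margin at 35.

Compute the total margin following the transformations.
255

Step 1: 1 records have margin > 35
Step 2: These records originally summed to 44
Step 3: After capping: 1 × 35 = 35
Step 4: Unaffected records sum: 220
Step 5: Final sum = 35 + 220 = 255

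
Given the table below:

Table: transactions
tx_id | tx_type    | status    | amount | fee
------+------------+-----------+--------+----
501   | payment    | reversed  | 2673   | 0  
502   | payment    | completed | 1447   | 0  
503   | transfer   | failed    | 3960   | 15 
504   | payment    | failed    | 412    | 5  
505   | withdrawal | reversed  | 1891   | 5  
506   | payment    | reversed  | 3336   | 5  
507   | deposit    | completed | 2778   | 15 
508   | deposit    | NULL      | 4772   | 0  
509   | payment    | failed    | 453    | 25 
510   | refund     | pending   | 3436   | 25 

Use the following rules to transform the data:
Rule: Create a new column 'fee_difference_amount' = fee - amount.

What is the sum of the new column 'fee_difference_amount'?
-25063

Step 1: For each record, compute fee - amount
Example calculations:
  0 - 2673 = -2673
  0 - 1447 = -1447
  15 - 3960 = -3945
  ...
Step 2: Sum all derived values
Step 3: Total = -25063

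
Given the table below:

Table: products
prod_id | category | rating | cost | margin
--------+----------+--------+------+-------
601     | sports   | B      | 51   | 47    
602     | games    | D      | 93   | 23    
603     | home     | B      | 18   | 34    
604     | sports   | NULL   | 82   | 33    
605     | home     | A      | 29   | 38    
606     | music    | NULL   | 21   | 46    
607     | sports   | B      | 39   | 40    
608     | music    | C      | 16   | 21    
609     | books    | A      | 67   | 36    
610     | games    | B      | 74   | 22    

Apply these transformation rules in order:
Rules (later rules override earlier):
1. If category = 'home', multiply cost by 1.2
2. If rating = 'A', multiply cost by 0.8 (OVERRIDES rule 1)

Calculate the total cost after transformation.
474.4

Step 1: Rule 2 takes priority for records with rating = 'A'
  - 2 records: 96 × 0.8 = 76.8
Step 2: Rule 1 applies to remaining records with category = 'home'
  - 1 records: 18 × 1.2 = 21.6
Step 3: Other records unchanged: 376
Step 4: Final sum = 76.8 + 21.6 + 376 = 474.4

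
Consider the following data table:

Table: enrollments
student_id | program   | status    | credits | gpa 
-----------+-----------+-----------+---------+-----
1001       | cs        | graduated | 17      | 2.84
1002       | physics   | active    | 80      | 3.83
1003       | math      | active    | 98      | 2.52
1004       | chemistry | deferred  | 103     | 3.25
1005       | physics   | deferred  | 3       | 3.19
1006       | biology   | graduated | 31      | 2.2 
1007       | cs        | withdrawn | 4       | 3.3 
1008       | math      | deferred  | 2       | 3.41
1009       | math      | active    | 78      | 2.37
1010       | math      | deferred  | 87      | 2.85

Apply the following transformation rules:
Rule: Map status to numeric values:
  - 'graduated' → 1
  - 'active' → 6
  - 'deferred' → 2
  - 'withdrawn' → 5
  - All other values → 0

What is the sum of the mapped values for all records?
33

Step 1: Apply mapping to each record
Step 2: Count by status:
  'graduated': 2 records × 1 = 2
  'active': 3 records × 6 = 18
  'deferred': 4 records × 2 = 8
  'withdrawn': 1 records × 5 = 5
Step 3: Sum all mapped values = 33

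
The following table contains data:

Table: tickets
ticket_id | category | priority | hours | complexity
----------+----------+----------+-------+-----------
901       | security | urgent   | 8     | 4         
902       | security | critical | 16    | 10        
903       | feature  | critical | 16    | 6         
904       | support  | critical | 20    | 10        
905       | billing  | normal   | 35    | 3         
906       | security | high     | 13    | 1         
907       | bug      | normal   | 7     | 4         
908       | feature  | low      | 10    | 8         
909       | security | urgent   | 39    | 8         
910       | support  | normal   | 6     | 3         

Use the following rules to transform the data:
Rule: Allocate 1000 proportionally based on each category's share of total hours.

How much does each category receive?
billing: 205.88, bug: 41.18, feature: 152.94, security: 447.06, support: 152.94

Step 1: Calculate total hours = 170
Step 2: Calculate each category's proportion:
  billing: 35/170 = 20.59% → 205.88
  bug: 7/170 = 4.12% → 41.18
  feature: 26/170 = 15.29% → 152.94
  security: 76/170 = 44.71% → 447.06
  support: 26/170 = 15.29% → 152.94
Step 3: Verify: sum of allocations ≈ 1000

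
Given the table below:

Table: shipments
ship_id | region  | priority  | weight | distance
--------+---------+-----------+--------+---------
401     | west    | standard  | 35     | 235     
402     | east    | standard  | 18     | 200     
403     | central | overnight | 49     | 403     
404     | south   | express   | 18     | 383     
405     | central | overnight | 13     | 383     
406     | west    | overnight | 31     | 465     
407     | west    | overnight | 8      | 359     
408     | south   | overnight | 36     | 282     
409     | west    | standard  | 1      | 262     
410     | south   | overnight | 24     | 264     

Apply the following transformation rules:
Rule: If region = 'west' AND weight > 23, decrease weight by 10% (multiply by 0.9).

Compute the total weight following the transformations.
226.4

Step 1: Find records where region = 'west' AND weight > 23
Step 2: 2 records match, summing to 66
Step 3: After multiplier: 66 × 0.9 = 59.4
Step 4: Unaffected records sum: 167
Step 5: Final sum = 59.4 + 167 = 226.4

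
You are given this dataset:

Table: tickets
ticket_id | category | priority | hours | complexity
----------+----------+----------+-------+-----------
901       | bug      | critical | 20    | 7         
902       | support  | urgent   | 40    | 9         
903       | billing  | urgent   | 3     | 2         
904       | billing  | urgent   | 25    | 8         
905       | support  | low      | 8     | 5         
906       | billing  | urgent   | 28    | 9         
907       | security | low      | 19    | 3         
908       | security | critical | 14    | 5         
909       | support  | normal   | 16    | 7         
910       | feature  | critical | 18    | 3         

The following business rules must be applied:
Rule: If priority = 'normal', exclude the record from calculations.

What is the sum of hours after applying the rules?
175

Step 1: Identify records where priority = 'normal'
Step 2: The excluded records sum to 16
Step 3: Original total hours = 191
Step 4: Remaining total = 191 - 16 = 175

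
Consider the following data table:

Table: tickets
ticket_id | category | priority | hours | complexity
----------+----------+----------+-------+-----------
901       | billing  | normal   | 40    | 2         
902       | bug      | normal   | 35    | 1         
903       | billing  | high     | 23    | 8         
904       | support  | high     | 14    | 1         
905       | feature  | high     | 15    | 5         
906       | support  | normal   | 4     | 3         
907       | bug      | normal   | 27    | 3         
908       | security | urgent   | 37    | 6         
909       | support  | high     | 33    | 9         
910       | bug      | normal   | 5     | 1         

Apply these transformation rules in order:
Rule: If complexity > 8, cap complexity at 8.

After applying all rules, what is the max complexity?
8

Step 1: Original maximum complexity = 9
Step 2: Apply cap at 8
Step 3: 1 records had complexity > 8 and were capped
Step 4: Maximum after transformation = 8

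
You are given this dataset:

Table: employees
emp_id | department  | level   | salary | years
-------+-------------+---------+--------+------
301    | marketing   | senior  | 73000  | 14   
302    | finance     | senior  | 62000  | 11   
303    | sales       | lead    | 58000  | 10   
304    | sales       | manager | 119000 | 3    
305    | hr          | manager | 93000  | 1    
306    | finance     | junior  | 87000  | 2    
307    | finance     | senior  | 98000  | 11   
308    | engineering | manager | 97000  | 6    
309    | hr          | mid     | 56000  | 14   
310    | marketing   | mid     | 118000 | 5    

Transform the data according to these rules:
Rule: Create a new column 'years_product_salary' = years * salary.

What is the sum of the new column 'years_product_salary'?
5942000

Step 1: For each record, compute years * salary
Example calculations:
  14 * 73000 = 1022000
  11 * 62000 = 682000
  10 * 58000 = 580000
  ...
Step 2: Sum all derived values
Step 3: Total = 5942000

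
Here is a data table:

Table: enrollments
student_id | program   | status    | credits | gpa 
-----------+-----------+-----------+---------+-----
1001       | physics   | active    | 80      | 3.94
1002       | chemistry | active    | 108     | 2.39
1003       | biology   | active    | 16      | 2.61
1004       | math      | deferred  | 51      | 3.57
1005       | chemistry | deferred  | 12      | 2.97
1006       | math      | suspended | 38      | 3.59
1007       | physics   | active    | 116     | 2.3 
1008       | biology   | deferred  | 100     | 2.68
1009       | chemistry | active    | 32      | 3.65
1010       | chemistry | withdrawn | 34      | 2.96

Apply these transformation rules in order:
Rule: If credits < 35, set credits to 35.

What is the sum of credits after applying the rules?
633

Step 1: 4 records have credits < 35
Step 2: These records originally summed to 94
Step 3: After setting to minimum: 4 × 35 = 140
Step 4: Unaffected records sum: 493
Step 5: Final sum = 140 + 493 = 633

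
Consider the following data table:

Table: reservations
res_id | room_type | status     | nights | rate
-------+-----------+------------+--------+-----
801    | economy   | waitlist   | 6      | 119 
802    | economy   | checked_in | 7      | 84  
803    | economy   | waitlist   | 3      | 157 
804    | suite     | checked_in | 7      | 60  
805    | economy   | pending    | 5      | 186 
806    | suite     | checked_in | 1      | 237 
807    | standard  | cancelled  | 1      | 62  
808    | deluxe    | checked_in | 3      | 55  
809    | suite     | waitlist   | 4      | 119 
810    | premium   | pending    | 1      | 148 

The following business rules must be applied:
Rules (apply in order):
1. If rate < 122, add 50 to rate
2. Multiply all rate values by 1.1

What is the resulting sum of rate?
1679.7

Step 1: Apply Rule 1 - Add 50 to records with rate < 122
  - 6 records affected: 499 + (6 × 50) = 799
  - Unaffected records: 728
  - Sum after Rule 1: 1527
Step 2: Apply Rule 2 - Multiply all by 1.1
  - 1527 × 1.1 = 1679.7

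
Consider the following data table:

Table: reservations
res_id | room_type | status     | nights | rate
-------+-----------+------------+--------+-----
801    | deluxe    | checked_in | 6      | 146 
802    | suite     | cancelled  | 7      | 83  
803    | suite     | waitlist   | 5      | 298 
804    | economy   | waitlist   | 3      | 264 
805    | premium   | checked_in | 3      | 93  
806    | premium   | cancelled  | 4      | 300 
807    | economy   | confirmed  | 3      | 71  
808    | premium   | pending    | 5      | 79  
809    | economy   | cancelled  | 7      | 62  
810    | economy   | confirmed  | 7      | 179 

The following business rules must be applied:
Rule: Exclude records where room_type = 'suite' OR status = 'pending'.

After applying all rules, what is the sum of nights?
33

Step 1: Find records where room_type = 'suite' OR status = 'pending'
Step 2: 3 records match, summing to 17
Step 3: Original sum: 50
Step 4: Remaining sum = 50 - 17 = 33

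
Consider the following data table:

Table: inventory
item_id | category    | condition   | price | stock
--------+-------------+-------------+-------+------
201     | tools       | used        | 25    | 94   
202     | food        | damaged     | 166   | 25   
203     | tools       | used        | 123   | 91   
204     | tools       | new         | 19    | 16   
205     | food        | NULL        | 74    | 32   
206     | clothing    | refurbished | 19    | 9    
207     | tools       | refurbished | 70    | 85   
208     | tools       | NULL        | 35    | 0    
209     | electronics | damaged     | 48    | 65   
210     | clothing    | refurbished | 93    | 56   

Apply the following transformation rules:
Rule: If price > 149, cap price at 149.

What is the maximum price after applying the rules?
149

Step 1: Original maximum price = 166
Step 2: Apply cap at 149
Step 3: 1 records had price > 149 and were capped
Step 4: Maximum after transformation = 149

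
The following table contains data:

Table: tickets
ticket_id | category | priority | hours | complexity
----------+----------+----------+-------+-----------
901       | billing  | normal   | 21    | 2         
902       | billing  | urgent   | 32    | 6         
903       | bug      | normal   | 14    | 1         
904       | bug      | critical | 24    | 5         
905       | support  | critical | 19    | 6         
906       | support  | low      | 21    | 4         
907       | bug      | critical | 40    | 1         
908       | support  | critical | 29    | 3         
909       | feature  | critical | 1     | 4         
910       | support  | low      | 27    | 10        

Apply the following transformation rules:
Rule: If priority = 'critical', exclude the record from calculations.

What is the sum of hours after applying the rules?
115

Step 1: Identify records where priority = 'critical'
Step 2: The excluded records sum to 113
Step 3: Original total hours = 228
Step 4: Remaining total = 228 - 113 = 115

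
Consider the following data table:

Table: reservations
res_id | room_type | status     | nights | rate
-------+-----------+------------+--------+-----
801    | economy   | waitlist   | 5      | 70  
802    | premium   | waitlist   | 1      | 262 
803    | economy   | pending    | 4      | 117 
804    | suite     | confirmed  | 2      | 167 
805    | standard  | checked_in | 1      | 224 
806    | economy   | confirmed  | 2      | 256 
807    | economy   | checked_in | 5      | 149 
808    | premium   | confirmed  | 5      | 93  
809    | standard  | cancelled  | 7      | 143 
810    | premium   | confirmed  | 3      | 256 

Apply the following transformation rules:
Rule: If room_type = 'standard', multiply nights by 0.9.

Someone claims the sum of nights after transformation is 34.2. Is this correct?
Yes, the result is correct.

Step 1: Calculate the correct sum after transformation
Step 2: Apply multiplier 0.9 to records where room_type = 'standard'
Step 3: Correct result = 34.2
Step 4: Claimed result = 34.2
Step 5: 34.2 = 34.2 ✓
Conclusion: The claimed result is correct.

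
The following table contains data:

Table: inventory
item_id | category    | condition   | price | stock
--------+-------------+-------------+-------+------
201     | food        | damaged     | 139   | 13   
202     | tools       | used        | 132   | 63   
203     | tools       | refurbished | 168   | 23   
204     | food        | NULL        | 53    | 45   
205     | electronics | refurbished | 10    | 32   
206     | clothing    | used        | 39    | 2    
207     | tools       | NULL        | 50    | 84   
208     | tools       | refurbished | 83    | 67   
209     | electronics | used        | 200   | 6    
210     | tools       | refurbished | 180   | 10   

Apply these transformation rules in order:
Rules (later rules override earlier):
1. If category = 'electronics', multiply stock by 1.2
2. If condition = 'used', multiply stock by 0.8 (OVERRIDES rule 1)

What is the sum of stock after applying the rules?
337.2

Step 1: Rule 2 takes priority for records with condition = 'used'
  - 3 records: 71 × 0.8 = 56.8
Step 2: Rule 1 applies to remaining records with category = 'electronics'
  - 1 records: 32 × 1.2 = 38.4
Step 3: Other records unchanged: 242
Step 4: Final sum = 56.8 + 38.4 + 242 = 337.2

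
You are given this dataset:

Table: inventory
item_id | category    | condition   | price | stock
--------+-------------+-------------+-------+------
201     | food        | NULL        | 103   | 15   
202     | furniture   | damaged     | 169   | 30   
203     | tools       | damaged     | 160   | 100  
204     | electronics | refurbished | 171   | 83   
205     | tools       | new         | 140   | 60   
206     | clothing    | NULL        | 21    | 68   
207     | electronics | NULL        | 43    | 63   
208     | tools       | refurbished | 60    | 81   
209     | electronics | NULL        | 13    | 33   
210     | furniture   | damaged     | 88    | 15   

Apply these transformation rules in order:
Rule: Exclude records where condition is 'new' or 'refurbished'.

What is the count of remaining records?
7

Step 1: Count records to exclude
  - 1 (new) + 2 (refurbished) = 3 records
Step 2: Total records: 10
Step 3: Remaining = 10 - 3 = 7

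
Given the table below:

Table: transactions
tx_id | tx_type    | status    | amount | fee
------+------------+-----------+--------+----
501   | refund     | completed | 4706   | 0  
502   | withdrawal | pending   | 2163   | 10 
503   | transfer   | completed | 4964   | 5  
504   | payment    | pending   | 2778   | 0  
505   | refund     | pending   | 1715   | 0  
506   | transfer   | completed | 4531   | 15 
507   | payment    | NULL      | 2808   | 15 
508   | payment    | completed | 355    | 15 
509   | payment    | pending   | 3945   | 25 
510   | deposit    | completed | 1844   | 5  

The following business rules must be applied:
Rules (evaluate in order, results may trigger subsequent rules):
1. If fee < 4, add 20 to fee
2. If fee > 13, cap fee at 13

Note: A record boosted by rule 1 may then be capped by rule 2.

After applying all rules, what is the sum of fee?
111

Step 1: Apply rule 1 to records with fee < 4
  - 3 records get bonus of 20
  - Of these, 3 records then exceed 13 and get capped
Step 2: Apply rule 2 to records with fee > 13
  - 4 records (original) are capped
Step 3: Calculate final sum = 111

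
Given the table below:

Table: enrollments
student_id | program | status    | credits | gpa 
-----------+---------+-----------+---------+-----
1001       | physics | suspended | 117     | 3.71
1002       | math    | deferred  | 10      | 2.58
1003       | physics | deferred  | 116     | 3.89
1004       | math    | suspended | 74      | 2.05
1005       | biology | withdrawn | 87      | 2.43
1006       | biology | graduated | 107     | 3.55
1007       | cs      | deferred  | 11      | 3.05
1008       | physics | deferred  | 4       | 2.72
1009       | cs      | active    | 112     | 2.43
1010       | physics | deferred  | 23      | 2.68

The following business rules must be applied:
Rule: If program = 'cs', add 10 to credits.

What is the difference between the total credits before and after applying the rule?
20

Step 1: Original sum of credits = 661
Step 2: 2 records have program = 'cs'
Step 3: Each affected record changes by 10
Step 4: Total change = 2 × 10 = 20
Step 5: New sum = 661 + 20 = 681
Step 6: Difference = |681 - 661| = 20
        (Sum increased by 20)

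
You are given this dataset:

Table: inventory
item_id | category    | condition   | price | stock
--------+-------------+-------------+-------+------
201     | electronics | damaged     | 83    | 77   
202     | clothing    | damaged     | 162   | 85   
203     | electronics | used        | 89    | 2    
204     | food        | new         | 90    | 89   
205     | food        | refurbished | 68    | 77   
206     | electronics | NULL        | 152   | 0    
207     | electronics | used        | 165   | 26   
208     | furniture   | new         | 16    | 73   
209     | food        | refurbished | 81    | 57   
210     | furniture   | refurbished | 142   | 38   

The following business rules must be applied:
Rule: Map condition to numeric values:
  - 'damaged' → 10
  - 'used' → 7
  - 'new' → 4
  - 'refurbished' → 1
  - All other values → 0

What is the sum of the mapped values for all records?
45

Step 1: Apply mapping to each record
Step 2: Count by status:
  'damaged': 2 records × 10 = 20
  'used': 2 records × 7 = 14
  'new': 2 records × 4 = 8
  'refurbished': 3 records × 1 = 3
Step 3: Sum all mapped values = 45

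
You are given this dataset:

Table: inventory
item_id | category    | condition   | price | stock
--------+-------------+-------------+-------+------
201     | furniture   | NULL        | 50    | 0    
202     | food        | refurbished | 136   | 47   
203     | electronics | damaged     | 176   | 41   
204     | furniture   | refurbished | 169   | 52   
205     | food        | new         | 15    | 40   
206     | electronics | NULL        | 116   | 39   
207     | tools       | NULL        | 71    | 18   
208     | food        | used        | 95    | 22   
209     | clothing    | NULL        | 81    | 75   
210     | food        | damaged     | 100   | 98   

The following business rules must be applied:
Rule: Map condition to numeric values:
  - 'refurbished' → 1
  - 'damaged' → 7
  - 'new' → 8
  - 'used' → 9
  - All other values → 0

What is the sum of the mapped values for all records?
33

Step 1: Apply mapping to each record
Step 2: Count by status:
  'refurbished': 2 records × 1 = 2
  'damaged': 2 records × 7 = 14
  'new': 1 records × 8 = 8
  'used': 1 records × 9 = 9
Step 3: Sum all mapped values = 33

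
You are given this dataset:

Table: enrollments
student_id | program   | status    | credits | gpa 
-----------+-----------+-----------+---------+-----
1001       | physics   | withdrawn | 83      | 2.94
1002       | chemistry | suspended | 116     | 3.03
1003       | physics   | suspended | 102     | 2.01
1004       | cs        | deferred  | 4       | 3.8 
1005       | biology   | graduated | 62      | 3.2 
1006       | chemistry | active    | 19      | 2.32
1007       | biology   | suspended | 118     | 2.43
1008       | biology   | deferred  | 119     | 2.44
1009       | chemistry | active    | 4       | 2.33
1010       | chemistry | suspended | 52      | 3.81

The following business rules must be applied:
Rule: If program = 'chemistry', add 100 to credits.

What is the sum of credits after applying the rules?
1079

Step 1: Count records where program = 'chemistry': 4
Step 2: Total bonus added: 4 × 100 = 400
Step 3: Original sum of credits: 679
Step 4: Final sum = 679 + 400 = 1079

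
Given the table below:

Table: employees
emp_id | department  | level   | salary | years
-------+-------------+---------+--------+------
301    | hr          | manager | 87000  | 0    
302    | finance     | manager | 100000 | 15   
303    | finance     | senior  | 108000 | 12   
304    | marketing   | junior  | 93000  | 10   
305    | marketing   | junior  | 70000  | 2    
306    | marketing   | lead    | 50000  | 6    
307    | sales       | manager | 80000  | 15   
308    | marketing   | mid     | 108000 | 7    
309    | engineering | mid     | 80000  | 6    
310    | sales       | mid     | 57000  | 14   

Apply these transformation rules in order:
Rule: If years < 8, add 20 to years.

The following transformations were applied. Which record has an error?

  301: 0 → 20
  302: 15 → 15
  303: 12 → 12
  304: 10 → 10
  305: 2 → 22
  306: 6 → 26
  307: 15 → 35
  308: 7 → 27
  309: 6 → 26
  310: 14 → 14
Record 307 has an error. The correct transformed value should be 15, not 35.

Step 1: Check each record against the rule
Step 2: Record 307 has years = 15
Step 3: Since 15 >= 8, the bonus should not have been applied
Step 4: Correct value = 15, but claimed value = 35
Conclusion: Record 307 has the error.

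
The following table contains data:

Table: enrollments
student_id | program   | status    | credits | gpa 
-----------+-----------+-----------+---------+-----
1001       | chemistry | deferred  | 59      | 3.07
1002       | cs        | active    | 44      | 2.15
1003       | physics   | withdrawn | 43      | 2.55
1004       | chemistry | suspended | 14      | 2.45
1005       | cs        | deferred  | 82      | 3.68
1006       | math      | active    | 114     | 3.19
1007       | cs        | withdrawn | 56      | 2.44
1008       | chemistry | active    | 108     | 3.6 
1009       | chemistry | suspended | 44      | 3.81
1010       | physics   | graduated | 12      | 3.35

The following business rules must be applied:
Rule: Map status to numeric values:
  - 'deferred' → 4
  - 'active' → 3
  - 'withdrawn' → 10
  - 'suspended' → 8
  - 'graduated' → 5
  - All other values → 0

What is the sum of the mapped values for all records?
58

Step 1: Apply mapping to each record
Step 2: Count by status:
  'deferred': 2 records × 4 = 8
  'active': 3 records × 3 = 9
  'withdrawn': 2 records × 10 = 20
  'suspended': 2 records × 8 = 16
  'graduated': 1 records × 5 = 5
Step 3: Sum all mapped values = 58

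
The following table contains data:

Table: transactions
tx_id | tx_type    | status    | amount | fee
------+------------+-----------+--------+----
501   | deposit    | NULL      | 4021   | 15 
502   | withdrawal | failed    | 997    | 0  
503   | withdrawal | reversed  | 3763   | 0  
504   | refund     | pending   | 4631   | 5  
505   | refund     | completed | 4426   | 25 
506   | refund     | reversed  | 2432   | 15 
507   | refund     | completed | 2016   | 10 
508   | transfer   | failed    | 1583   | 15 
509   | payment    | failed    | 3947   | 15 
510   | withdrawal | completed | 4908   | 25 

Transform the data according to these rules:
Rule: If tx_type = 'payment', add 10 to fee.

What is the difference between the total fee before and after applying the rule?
10

Step 1: Original sum of fee = 125
Step 2: 1 records have tx_type = 'payment'
Step 3: Each affected record changes by 10
Step 4: Total change = 1 × 10 = 10
Step 5: New sum = 125 + 10 = 135
Step 6: Difference = |135 - 125| = 10
        (Sum increased by 10)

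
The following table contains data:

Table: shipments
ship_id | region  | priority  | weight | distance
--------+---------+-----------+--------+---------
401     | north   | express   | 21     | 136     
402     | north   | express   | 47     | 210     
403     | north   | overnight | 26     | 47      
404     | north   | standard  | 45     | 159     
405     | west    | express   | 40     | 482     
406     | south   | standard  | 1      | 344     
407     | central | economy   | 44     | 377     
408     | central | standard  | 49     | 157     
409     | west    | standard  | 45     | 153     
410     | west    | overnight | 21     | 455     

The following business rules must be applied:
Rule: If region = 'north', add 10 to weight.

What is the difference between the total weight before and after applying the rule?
40

Step 1: Original sum of weight = 339
Step 2: 4 records have region = 'north'
Step 3: Each affected record changes by 10
Step 4: Total change = 4 × 10 = 40
Step 5: New sum = 339 + 40 = 379
Step 6: Difference = |379 - 339| = 40
        (Sum increased by 40)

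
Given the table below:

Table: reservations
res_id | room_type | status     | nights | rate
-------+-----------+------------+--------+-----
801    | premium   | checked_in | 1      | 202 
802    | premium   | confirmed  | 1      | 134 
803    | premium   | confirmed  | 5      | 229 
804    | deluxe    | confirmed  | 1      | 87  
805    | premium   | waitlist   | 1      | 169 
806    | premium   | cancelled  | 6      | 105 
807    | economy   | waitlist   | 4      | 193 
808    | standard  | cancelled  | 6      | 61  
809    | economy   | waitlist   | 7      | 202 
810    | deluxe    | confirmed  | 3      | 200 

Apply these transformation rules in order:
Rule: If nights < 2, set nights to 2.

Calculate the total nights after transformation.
39

Step 1: 4 records have nights < 2
Step 2: These records originally summed to 4
Step 3: After setting to minimum: 4 × 2 = 8
Step 4: Unaffected records sum: 31
Step 5: Final sum = 8 + 31 = 39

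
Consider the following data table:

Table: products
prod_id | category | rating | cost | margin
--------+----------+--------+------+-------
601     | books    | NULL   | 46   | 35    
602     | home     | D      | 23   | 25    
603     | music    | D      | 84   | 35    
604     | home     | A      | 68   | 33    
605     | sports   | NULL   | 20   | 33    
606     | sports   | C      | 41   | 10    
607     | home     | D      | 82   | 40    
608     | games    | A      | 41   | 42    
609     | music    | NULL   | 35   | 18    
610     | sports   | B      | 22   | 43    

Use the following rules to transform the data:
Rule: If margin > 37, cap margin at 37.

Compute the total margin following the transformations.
300

Step 1: 3 records have margin > 37
Step 2: These records originally summed to 125
Step 3: After capping: 3 × 37 = 111
Step 4: Unaffected records sum: 189
Step 5: Final sum = 111 + 189 = 300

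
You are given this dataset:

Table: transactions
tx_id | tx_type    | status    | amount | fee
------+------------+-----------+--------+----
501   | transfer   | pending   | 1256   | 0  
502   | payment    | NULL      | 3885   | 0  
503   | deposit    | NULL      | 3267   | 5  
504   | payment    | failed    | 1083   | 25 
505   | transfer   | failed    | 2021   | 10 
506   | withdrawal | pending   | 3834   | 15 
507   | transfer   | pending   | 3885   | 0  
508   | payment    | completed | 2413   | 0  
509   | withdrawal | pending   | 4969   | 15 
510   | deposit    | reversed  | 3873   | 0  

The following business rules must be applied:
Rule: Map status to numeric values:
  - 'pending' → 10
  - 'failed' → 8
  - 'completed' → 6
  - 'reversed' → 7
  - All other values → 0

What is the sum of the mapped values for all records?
69

Step 1: Apply mapping to each record
Step 2: Count by status:
  'pending': 4 records × 10 = 40
  'failed': 2 records × 8 = 16
  'completed': 1 records × 6 = 6
  'reversed': 1 records × 7 = 7
Step 3: Sum all mapped values = 69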